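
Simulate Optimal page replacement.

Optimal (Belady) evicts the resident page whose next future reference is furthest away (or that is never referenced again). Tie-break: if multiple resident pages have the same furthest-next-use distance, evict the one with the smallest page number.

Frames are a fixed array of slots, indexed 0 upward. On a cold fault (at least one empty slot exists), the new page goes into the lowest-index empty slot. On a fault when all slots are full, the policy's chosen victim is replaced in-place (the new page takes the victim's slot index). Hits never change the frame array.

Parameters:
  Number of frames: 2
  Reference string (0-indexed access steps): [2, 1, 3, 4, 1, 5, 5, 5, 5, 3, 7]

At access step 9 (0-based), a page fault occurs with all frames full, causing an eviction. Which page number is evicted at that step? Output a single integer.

Step 0: ref 2 -> FAULT, frames=[2,-]
Step 1: ref 1 -> FAULT, frames=[2,1]
Step 2: ref 3 -> FAULT, evict 2, frames=[3,1]
Step 3: ref 4 -> FAULT, evict 3, frames=[4,1]
Step 4: ref 1 -> HIT, frames=[4,1]
Step 5: ref 5 -> FAULT, evict 1, frames=[4,5]
Step 6: ref 5 -> HIT, frames=[4,5]
Step 7: ref 5 -> HIT, frames=[4,5]
Step 8: ref 5 -> HIT, frames=[4,5]
Step 9: ref 3 -> FAULT, evict 4, frames=[3,5]
At step 9: evicted page 4

Answer: 4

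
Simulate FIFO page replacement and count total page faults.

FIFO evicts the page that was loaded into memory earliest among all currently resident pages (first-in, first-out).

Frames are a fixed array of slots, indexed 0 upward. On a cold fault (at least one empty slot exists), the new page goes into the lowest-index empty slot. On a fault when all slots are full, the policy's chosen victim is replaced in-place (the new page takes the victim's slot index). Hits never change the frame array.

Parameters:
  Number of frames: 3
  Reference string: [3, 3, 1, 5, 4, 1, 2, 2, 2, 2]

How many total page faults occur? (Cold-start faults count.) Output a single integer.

Step 0: ref 3 → FAULT, frames=[3,-,-]
Step 1: ref 3 → HIT, frames=[3,-,-]
Step 2: ref 1 → FAULT, frames=[3,1,-]
Step 3: ref 5 → FAULT, frames=[3,1,5]
Step 4: ref 4 → FAULT (evict 3), frames=[4,1,5]
Step 5: ref 1 → HIT, frames=[4,1,5]
Step 6: ref 2 → FAULT (evict 1), frames=[4,2,5]
Step 7: ref 2 → HIT, frames=[4,2,5]
Step 8: ref 2 → HIT, frames=[4,2,5]
Step 9: ref 2 → HIT, frames=[4,2,5]
Total faults: 5

Answer: 5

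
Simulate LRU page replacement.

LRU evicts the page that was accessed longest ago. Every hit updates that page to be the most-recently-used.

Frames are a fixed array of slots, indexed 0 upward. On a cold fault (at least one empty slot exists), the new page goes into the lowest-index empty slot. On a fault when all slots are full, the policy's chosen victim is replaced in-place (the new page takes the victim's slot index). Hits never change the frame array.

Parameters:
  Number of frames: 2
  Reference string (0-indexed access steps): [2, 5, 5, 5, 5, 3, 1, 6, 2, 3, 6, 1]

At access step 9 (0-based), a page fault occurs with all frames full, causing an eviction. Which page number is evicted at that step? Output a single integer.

Answer: 6

Derivation:
Step 0: ref 2 -> FAULT, frames=[2,-]
Step 1: ref 5 -> FAULT, frames=[2,5]
Step 2: ref 5 -> HIT, frames=[2,5]
Step 3: ref 5 -> HIT, frames=[2,5]
Step 4: ref 5 -> HIT, frames=[2,5]
Step 5: ref 3 -> FAULT, evict 2, frames=[3,5]
Step 6: ref 1 -> FAULT, evict 5, frames=[3,1]
Step 7: ref 6 -> FAULT, evict 3, frames=[6,1]
Step 8: ref 2 -> FAULT, evict 1, frames=[6,2]
Step 9: ref 3 -> FAULT, evict 6, frames=[3,2]
At step 9: evicted page 6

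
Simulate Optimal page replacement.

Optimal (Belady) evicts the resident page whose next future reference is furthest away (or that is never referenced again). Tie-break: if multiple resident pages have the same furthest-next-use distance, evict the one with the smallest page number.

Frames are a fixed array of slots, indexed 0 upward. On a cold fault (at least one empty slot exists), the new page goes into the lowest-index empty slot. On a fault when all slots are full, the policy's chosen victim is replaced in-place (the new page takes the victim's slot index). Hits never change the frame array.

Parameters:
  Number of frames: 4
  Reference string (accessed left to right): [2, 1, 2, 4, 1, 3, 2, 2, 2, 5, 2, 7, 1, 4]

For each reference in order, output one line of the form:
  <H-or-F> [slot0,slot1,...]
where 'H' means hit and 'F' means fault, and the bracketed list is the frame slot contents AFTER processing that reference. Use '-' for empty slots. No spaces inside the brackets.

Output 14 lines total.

F [2,-,-,-]
F [2,1,-,-]
H [2,1,-,-]
F [2,1,4,-]
H [2,1,4,-]
F [2,1,4,3]
H [2,1,4,3]
H [2,1,4,3]
H [2,1,4,3]
F [2,1,4,5]
H [2,1,4,5]
F [7,1,4,5]
H [7,1,4,5]
H [7,1,4,5]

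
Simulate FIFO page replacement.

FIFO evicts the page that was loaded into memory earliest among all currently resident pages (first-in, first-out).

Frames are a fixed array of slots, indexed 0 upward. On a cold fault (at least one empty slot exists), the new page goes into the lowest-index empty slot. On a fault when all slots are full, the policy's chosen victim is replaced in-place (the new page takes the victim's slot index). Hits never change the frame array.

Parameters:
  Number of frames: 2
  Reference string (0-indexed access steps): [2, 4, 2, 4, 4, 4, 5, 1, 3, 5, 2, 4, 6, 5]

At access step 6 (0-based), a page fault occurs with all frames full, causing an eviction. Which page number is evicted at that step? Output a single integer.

Step 0: ref 2 -> FAULT, frames=[2,-]
Step 1: ref 4 -> FAULT, frames=[2,4]
Step 2: ref 2 -> HIT, frames=[2,4]
Step 3: ref 4 -> HIT, frames=[2,4]
Step 4: ref 4 -> HIT, frames=[2,4]
Step 5: ref 4 -> HIT, frames=[2,4]
Step 6: ref 5 -> FAULT, evict 2, frames=[5,4]
At step 6: evicted page 2

Answer: 2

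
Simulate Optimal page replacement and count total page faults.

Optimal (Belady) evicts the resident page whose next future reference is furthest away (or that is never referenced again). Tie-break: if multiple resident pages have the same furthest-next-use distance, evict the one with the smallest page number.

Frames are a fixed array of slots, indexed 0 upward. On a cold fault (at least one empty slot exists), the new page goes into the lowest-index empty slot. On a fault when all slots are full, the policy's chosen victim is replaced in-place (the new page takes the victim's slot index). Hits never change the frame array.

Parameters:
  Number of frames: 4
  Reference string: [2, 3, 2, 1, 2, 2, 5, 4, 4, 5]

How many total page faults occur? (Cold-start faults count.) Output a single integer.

Answer: 5

Derivation:
Step 0: ref 2 → FAULT, frames=[2,-,-,-]
Step 1: ref 3 → FAULT, frames=[2,3,-,-]
Step 2: ref 2 → HIT, frames=[2,3,-,-]
Step 3: ref 1 → FAULT, frames=[2,3,1,-]
Step 4: ref 2 → HIT, frames=[2,3,1,-]
Step 5: ref 2 → HIT, frames=[2,3,1,-]
Step 6: ref 5 → FAULT, frames=[2,3,1,5]
Step 7: ref 4 → FAULT (evict 1), frames=[2,3,4,5]
Step 8: ref 4 → HIT, frames=[2,3,4,5]
Step 9: ref 5 → HIT, frames=[2,3,4,5]
Total faults: 5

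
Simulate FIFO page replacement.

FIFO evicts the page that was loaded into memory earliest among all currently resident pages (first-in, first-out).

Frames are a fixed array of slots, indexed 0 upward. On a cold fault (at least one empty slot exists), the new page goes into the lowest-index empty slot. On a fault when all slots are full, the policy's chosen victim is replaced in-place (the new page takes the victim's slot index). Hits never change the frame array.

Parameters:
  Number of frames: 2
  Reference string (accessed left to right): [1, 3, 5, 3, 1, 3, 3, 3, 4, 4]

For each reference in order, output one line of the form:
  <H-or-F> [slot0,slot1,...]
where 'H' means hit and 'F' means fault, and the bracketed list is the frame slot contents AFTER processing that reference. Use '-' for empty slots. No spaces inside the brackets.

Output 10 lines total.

F [1,-]
F [1,3]
F [5,3]
H [5,3]
F [5,1]
F [3,1]
H [3,1]
H [3,1]
F [3,4]
H [3,4]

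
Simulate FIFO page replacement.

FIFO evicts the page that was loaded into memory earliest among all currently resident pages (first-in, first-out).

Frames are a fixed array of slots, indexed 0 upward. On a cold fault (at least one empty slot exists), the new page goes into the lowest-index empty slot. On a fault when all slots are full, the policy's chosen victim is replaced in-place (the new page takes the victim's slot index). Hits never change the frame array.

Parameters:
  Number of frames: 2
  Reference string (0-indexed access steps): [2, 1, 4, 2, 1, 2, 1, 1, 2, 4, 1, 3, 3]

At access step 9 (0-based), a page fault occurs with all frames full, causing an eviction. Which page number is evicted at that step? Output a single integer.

Answer: 2

Derivation:
Step 0: ref 2 -> FAULT, frames=[2,-]
Step 1: ref 1 -> FAULT, frames=[2,1]
Step 2: ref 4 -> FAULT, evict 2, frames=[4,1]
Step 3: ref 2 -> FAULT, evict 1, frames=[4,2]
Step 4: ref 1 -> FAULT, evict 4, frames=[1,2]
Step 5: ref 2 -> HIT, frames=[1,2]
Step 6: ref 1 -> HIT, frames=[1,2]
Step 7: ref 1 -> HIT, frames=[1,2]
Step 8: ref 2 -> HIT, frames=[1,2]
Step 9: ref 4 -> FAULT, evict 2, frames=[1,4]
At step 9: evicted page 2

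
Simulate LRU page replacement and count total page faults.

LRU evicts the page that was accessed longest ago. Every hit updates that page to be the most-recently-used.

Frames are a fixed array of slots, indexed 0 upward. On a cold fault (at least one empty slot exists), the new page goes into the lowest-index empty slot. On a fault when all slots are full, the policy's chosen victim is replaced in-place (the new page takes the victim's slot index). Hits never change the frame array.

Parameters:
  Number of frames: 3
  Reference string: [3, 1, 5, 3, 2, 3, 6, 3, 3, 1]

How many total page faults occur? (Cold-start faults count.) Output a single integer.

Step 0: ref 3 → FAULT, frames=[3,-,-]
Step 1: ref 1 → FAULT, frames=[3,1,-]
Step 2: ref 5 → FAULT, frames=[3,1,5]
Step 3: ref 3 → HIT, frames=[3,1,5]
Step 4: ref 2 → FAULT (evict 1), frames=[3,2,5]
Step 5: ref 3 → HIT, frames=[3,2,5]
Step 6: ref 6 → FAULT (evict 5), frames=[3,2,6]
Step 7: ref 3 → HIT, frames=[3,2,6]
Step 8: ref 3 → HIT, frames=[3,2,6]
Step 9: ref 1 → FAULT (evict 2), frames=[3,1,6]
Total faults: 6

Answer: 6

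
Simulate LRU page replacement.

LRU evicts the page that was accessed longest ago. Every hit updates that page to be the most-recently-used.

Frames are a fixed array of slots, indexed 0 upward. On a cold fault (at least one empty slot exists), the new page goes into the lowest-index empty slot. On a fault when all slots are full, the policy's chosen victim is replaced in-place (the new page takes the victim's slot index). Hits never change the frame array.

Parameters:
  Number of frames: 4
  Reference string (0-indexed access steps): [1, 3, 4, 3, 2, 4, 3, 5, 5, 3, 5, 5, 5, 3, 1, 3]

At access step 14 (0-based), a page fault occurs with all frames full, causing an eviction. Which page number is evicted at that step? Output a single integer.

Step 0: ref 1 -> FAULT, frames=[1,-,-,-]
Step 1: ref 3 -> FAULT, frames=[1,3,-,-]
Step 2: ref 4 -> FAULT, frames=[1,3,4,-]
Step 3: ref 3 -> HIT, frames=[1,3,4,-]
Step 4: ref 2 -> FAULT, frames=[1,3,4,2]
Step 5: ref 4 -> HIT, frames=[1,3,4,2]
Step 6: ref 3 -> HIT, frames=[1,3,4,2]
Step 7: ref 5 -> FAULT, evict 1, frames=[5,3,4,2]
Step 8: ref 5 -> HIT, frames=[5,3,4,2]
Step 9: ref 3 -> HIT, frames=[5,3,4,2]
Step 10: ref 5 -> HIT, frames=[5,3,4,2]
Step 11: ref 5 -> HIT, frames=[5,3,4,2]
Step 12: ref 5 -> HIT, frames=[5,3,4,2]
Step 13: ref 3 -> HIT, frames=[5,3,4,2]
Step 14: ref 1 -> FAULT, evict 2, frames=[5,3,4,1]
At step 14: evicted page 2

Answer: 2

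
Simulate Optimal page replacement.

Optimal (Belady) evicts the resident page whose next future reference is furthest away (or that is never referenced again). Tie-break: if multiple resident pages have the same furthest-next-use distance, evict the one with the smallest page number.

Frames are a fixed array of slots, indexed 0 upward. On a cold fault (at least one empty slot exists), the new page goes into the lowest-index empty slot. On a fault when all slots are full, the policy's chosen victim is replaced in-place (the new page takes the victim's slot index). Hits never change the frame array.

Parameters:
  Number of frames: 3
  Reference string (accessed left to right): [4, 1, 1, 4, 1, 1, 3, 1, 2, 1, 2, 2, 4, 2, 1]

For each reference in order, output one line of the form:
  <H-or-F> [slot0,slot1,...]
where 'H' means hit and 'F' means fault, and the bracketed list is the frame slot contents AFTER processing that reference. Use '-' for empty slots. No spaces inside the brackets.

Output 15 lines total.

F [4,-,-]
F [4,1,-]
H [4,1,-]
H [4,1,-]
H [4,1,-]
H [4,1,-]
F [4,1,3]
H [4,1,3]
F [4,1,2]
H [4,1,2]
H [4,1,2]
H [4,1,2]
H [4,1,2]
H [4,1,2]
H [4,1,2]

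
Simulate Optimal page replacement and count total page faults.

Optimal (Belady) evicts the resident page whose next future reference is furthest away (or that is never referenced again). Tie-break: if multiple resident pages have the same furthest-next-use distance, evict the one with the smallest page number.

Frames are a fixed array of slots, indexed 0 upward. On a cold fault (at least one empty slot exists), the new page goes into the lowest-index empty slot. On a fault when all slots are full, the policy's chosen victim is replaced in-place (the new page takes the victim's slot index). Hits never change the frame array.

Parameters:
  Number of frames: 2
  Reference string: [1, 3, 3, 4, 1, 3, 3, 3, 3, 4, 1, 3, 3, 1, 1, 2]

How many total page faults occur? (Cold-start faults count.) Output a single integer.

Answer: 6

Derivation:
Step 0: ref 1 → FAULT, frames=[1,-]
Step 1: ref 3 → FAULT, frames=[1,3]
Step 2: ref 3 → HIT, frames=[1,3]
Step 3: ref 4 → FAULT (evict 3), frames=[1,4]
Step 4: ref 1 → HIT, frames=[1,4]
Step 5: ref 3 → FAULT (evict 1), frames=[3,4]
Step 6: ref 3 → HIT, frames=[3,4]
Step 7: ref 3 → HIT, frames=[3,4]
Step 8: ref 3 → HIT, frames=[3,4]
Step 9: ref 4 → HIT, frames=[3,4]
Step 10: ref 1 → FAULT (evict 4), frames=[3,1]
Step 11: ref 3 → HIT, frames=[3,1]
Step 12: ref 3 → HIT, frames=[3,1]
Step 13: ref 1 → HIT, frames=[3,1]
Step 14: ref 1 → HIT, frames=[3,1]
Step 15: ref 2 → FAULT (evict 1), frames=[3,2]
Total faults: 6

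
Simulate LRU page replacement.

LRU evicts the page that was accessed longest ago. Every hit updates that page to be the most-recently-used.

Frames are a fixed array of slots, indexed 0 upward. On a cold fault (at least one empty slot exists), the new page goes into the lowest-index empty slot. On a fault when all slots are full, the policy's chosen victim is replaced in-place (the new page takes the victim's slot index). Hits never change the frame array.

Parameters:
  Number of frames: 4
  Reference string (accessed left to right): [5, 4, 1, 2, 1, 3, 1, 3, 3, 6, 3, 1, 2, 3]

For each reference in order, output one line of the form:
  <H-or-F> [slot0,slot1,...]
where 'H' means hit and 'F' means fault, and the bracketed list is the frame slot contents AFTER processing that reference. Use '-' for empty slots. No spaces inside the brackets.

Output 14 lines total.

F [5,-,-,-]
F [5,4,-,-]
F [5,4,1,-]
F [5,4,1,2]
H [5,4,1,2]
F [3,4,1,2]
H [3,4,1,2]
H [3,4,1,2]
H [3,4,1,2]
F [3,6,1,2]
H [3,6,1,2]
H [3,6,1,2]
H [3,6,1,2]
H [3,6,1,2]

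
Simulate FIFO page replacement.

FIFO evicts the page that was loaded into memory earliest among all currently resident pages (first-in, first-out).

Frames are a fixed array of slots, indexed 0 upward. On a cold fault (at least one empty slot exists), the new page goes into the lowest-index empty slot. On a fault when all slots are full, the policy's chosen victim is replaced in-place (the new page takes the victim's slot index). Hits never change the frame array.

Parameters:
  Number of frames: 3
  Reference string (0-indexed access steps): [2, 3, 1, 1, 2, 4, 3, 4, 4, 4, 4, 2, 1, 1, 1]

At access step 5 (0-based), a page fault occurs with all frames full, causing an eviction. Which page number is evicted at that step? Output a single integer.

Step 0: ref 2 -> FAULT, frames=[2,-,-]
Step 1: ref 3 -> FAULT, frames=[2,3,-]
Step 2: ref 1 -> FAULT, frames=[2,3,1]
Step 3: ref 1 -> HIT, frames=[2,3,1]
Step 4: ref 2 -> HIT, frames=[2,3,1]
Step 5: ref 4 -> FAULT, evict 2, frames=[4,3,1]
At step 5: evicted page 2

Answer: 2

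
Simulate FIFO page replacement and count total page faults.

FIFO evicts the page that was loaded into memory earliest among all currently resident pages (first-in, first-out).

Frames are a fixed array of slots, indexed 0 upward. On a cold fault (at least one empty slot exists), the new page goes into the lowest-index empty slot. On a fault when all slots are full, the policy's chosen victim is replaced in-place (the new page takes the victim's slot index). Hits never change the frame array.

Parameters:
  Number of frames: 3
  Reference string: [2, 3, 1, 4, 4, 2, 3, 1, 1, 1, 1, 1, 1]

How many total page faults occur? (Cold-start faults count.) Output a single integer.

Answer: 7

Derivation:
Step 0: ref 2 → FAULT, frames=[2,-,-]
Step 1: ref 3 → FAULT, frames=[2,3,-]
Step 2: ref 1 → FAULT, frames=[2,3,1]
Step 3: ref 4 → FAULT (evict 2), frames=[4,3,1]
Step 4: ref 4 → HIT, frames=[4,3,1]
Step 5: ref 2 → FAULT (evict 3), frames=[4,2,1]
Step 6: ref 3 → FAULT (evict 1), frames=[4,2,3]
Step 7: ref 1 → FAULT (evict 4), frames=[1,2,3]
Step 8: ref 1 → HIT, frames=[1,2,3]
Step 9: ref 1 → HIT, frames=[1,2,3]
Step 10: ref 1 → HIT, frames=[1,2,3]
Step 11: ref 1 → HIT, frames=[1,2,3]
Step 12: ref 1 → HIT, frames=[1,2,3]
Total faults: 7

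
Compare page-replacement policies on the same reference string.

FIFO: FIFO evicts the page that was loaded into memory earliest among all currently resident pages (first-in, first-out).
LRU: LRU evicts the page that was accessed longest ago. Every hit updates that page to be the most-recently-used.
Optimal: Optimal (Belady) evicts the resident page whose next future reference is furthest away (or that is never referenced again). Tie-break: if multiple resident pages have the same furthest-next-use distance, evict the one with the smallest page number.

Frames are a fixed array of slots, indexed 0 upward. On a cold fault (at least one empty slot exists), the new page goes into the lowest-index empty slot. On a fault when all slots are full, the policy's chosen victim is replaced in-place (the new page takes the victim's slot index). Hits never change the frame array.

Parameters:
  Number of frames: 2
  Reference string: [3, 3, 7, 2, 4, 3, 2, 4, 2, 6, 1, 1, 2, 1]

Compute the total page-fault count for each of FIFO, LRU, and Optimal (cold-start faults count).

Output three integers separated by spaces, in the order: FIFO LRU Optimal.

--- FIFO ---
  step 0: ref 3 -> FAULT, frames=[3,-] (faults so far: 1)
  step 1: ref 3 -> HIT, frames=[3,-] (faults so far: 1)
  step 2: ref 7 -> FAULT, frames=[3,7] (faults so far: 2)
  step 3: ref 2 -> FAULT, evict 3, frames=[2,7] (faults so far: 3)
  step 4: ref 4 -> FAULT, evict 7, frames=[2,4] (faults so far: 4)
  step 5: ref 3 -> FAULT, evict 2, frames=[3,4] (faults so far: 5)
  step 6: ref 2 -> FAULT, evict 4, frames=[3,2] (faults so far: 6)
  step 7: ref 4 -> FAULT, evict 3, frames=[4,2] (faults so far: 7)
  step 8: ref 2 -> HIT, frames=[4,2] (faults so far: 7)
  step 9: ref 6 -> FAULT, evict 2, frames=[4,6] (faults so far: 8)
  step 10: ref 1 -> FAULT, evict 4, frames=[1,6] (faults so far: 9)
  step 11: ref 1 -> HIT, frames=[1,6] (faults so far: 9)
  step 12: ref 2 -> FAULT, evict 6, frames=[1,2] (faults so far: 10)
  step 13: ref 1 -> HIT, frames=[1,2] (faults so far: 10)
  FIFO total faults: 10
--- LRU ---
  step 0: ref 3 -> FAULT, frames=[3,-] (faults so far: 1)
  step 1: ref 3 -> HIT, frames=[3,-] (faults so far: 1)
  step 2: ref 7 -> FAULT, frames=[3,7] (faults so far: 2)
  step 3: ref 2 -> FAULT, evict 3, frames=[2,7] (faults so far: 3)
  step 4: ref 4 -> FAULT, evict 7, frames=[2,4] (faults so far: 4)
  step 5: ref 3 -> FAULT, evict 2, frames=[3,4] (faults so far: 5)
  step 6: ref 2 -> FAULT, evict 4, frames=[3,2] (faults so far: 6)
  step 7: ref 4 -> FAULT, evict 3, frames=[4,2] (faults so far: 7)
  step 8: ref 2 -> HIT, frames=[4,2] (faults so far: 7)
  step 9: ref 6 -> FAULT, evict 4, frames=[6,2] (faults so far: 8)
  step 10: ref 1 -> FAULT, evict 2, frames=[6,1] (faults so far: 9)
  step 11: ref 1 -> HIT, frames=[6,1] (faults so far: 9)
  step 12: ref 2 -> FAULT, evict 6, frames=[2,1] (faults so far: 10)
  step 13: ref 1 -> HIT, frames=[2,1] (faults so far: 10)
  LRU total faults: 10
--- Optimal ---
  step 0: ref 3 -> FAULT, frames=[3,-] (faults so far: 1)
  step 1: ref 3 -> HIT, frames=[3,-] (faults so far: 1)
  step 2: ref 7 -> FAULT, frames=[3,7] (faults so far: 2)
  step 3: ref 2 -> FAULT, evict 7, frames=[3,2] (faults so far: 3)
  step 4: ref 4 -> FAULT, evict 2, frames=[3,4] (faults so far: 4)
  step 5: ref 3 -> HIT, frames=[3,4] (faults so far: 4)
  step 6: ref 2 -> FAULT, evict 3, frames=[2,4] (faults so far: 5)
  step 7: ref 4 -> HIT, frames=[2,4] (faults so far: 5)
  step 8: ref 2 -> HIT, frames=[2,4] (faults so far: 5)
  step 9: ref 6 -> FAULT, evict 4, frames=[2,6] (faults so far: 6)
  step 10: ref 1 -> FAULT, evict 6, frames=[2,1] (faults so far: 7)
  step 11: ref 1 -> HIT, frames=[2,1] (faults so far: 7)
  step 12: ref 2 -> HIT, frames=[2,1] (faults so far: 7)
  step 13: ref 1 -> HIT, frames=[2,1] (faults so far: 7)
  Optimal total faults: 7

Answer: 10 10 7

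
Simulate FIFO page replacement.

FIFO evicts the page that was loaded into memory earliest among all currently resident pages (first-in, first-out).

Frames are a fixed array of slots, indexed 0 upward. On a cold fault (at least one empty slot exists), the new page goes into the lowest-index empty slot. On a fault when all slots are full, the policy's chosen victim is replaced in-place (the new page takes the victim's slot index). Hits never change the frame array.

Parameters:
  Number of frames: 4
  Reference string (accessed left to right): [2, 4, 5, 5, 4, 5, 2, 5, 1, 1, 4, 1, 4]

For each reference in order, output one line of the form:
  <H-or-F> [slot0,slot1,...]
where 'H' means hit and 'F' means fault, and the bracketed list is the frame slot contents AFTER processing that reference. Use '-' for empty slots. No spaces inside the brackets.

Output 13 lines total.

F [2,-,-,-]
F [2,4,-,-]
F [2,4,5,-]
H [2,4,5,-]
H [2,4,5,-]
H [2,4,5,-]
H [2,4,5,-]
H [2,4,5,-]
F [2,4,5,1]
H [2,4,5,1]
H [2,4,5,1]
H [2,4,5,1]
H [2,4,5,1]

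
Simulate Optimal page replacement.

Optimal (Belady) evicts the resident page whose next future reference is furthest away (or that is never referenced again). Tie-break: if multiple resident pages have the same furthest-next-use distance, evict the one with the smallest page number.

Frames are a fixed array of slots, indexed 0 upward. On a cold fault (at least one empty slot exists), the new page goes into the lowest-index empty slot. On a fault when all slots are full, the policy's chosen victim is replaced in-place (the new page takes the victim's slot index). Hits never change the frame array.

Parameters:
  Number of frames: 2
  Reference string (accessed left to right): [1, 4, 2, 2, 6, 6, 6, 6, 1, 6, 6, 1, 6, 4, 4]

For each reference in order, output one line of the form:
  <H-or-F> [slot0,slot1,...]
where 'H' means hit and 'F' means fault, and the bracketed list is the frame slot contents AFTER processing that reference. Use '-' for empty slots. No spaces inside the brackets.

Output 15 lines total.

F [1,-]
F [1,4]
F [1,2]
H [1,2]
F [1,6]
H [1,6]
H [1,6]
H [1,6]
H [1,6]
H [1,6]
H [1,6]
H [1,6]
H [1,6]
F [4,6]
H [4,6]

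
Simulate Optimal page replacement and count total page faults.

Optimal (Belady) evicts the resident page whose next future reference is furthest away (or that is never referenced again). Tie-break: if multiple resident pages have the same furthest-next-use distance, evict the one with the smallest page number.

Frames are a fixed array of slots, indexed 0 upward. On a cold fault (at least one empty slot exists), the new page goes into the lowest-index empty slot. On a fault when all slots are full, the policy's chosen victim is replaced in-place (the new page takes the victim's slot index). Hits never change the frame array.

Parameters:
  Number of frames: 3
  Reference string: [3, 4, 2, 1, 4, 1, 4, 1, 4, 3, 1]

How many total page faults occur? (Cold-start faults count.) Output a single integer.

Answer: 4

Derivation:
Step 0: ref 3 → FAULT, frames=[3,-,-]
Step 1: ref 4 → FAULT, frames=[3,4,-]
Step 2: ref 2 → FAULT, frames=[3,4,2]
Step 3: ref 1 → FAULT (evict 2), frames=[3,4,1]
Step 4: ref 4 → HIT, frames=[3,4,1]
Step 5: ref 1 → HIT, frames=[3,4,1]
Step 6: ref 4 → HIT, frames=[3,4,1]
Step 7: ref 1 → HIT, frames=[3,4,1]
Step 8: ref 4 → HIT, frames=[3,4,1]
Step 9: ref 3 → HIT, frames=[3,4,1]
Step 10: ref 1 → HIT, frames=[3,4,1]
Total faults: 4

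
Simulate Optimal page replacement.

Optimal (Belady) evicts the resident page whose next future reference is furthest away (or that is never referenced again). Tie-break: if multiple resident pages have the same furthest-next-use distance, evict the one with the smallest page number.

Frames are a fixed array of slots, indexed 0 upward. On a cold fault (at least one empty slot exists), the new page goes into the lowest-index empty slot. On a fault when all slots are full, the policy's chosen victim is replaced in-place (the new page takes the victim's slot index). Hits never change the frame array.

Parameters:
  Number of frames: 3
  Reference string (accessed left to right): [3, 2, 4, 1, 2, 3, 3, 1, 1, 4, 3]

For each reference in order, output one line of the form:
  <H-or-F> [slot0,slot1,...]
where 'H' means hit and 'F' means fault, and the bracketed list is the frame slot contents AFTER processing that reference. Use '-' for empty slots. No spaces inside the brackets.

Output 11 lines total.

F [3,-,-]
F [3,2,-]
F [3,2,4]
F [3,2,1]
H [3,2,1]
H [3,2,1]
H [3,2,1]
H [3,2,1]
H [3,2,1]
F [3,2,4]
H [3,2,4]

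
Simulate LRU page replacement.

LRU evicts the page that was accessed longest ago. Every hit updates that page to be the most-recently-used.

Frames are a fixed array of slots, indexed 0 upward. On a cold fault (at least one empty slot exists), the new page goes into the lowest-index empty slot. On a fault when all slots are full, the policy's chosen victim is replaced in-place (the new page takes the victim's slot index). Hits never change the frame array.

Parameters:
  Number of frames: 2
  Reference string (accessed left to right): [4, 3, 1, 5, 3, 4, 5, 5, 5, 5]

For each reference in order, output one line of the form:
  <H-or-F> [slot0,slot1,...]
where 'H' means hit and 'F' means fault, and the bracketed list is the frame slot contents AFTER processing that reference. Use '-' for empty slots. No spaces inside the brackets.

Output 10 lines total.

F [4,-]
F [4,3]
F [1,3]
F [1,5]
F [3,5]
F [3,4]
F [5,4]
H [5,4]
H [5,4]
H [5,4]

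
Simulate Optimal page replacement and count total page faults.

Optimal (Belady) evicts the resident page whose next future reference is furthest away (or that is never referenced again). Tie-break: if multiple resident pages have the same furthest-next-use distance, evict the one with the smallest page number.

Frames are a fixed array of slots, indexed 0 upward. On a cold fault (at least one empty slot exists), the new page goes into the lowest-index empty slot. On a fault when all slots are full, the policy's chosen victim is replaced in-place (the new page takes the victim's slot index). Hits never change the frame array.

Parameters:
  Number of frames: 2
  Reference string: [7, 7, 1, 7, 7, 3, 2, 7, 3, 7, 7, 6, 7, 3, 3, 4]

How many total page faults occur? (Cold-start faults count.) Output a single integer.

Answer: 8

Derivation:
Step 0: ref 7 → FAULT, frames=[7,-]
Step 1: ref 7 → HIT, frames=[7,-]
Step 2: ref 1 → FAULT, frames=[7,1]
Step 3: ref 7 → HIT, frames=[7,1]
Step 4: ref 7 → HIT, frames=[7,1]
Step 5: ref 3 → FAULT (evict 1), frames=[7,3]
Step 6: ref 2 → FAULT (evict 3), frames=[7,2]
Step 7: ref 7 → HIT, frames=[7,2]
Step 8: ref 3 → FAULT (evict 2), frames=[7,3]
Step 9: ref 7 → HIT, frames=[7,3]
Step 10: ref 7 → HIT, frames=[7,3]
Step 11: ref 6 → FAULT (evict 3), frames=[7,6]
Step 12: ref 7 → HIT, frames=[7,6]
Step 13: ref 3 → FAULT (evict 6), frames=[7,3]
Step 14: ref 3 → HIT, frames=[7,3]
Step 15: ref 4 → FAULT (evict 3), frames=[7,4]
Total faults: 8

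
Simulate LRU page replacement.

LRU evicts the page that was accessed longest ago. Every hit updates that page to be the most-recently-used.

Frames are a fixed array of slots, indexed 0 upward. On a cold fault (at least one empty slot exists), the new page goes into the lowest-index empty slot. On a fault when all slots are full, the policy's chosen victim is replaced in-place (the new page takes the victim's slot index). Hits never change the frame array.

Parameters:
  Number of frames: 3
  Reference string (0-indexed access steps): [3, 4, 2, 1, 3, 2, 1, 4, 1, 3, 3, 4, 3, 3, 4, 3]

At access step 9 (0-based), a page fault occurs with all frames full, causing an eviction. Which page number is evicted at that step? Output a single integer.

Answer: 2

Derivation:
Step 0: ref 3 -> FAULT, frames=[3,-,-]
Step 1: ref 4 -> FAULT, frames=[3,4,-]
Step 2: ref 2 -> FAULT, frames=[3,4,2]
Step 3: ref 1 -> FAULT, evict 3, frames=[1,4,2]
Step 4: ref 3 -> FAULT, evict 4, frames=[1,3,2]
Step 5: ref 2 -> HIT, frames=[1,3,2]
Step 6: ref 1 -> HIT, frames=[1,3,2]
Step 7: ref 4 -> FAULT, evict 3, frames=[1,4,2]
Step 8: ref 1 -> HIT, frames=[1,4,2]
Step 9: ref 3 -> FAULT, evict 2, frames=[1,4,3]
At step 9: evicted page 2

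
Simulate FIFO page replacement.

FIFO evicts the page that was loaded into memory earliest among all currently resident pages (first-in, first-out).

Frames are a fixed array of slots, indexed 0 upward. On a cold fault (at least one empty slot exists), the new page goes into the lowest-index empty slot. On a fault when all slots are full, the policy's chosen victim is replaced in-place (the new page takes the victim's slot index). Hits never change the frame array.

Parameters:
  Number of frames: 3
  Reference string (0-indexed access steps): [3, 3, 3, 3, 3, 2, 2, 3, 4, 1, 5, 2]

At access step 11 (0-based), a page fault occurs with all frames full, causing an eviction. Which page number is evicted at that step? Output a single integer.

Step 0: ref 3 -> FAULT, frames=[3,-,-]
Step 1: ref 3 -> HIT, frames=[3,-,-]
Step 2: ref 3 -> HIT, frames=[3,-,-]
Step 3: ref 3 -> HIT, frames=[3,-,-]
Step 4: ref 3 -> HIT, frames=[3,-,-]
Step 5: ref 2 -> FAULT, frames=[3,2,-]
Step 6: ref 2 -> HIT, frames=[3,2,-]
Step 7: ref 3 -> HIT, frames=[3,2,-]
Step 8: ref 4 -> FAULT, frames=[3,2,4]
Step 9: ref 1 -> FAULT, evict 3, frames=[1,2,4]
Step 10: ref 5 -> FAULT, evict 2, frames=[1,5,4]
Step 11: ref 2 -> FAULT, evict 4, frames=[1,5,2]
At step 11: evicted page 4

Answer: 4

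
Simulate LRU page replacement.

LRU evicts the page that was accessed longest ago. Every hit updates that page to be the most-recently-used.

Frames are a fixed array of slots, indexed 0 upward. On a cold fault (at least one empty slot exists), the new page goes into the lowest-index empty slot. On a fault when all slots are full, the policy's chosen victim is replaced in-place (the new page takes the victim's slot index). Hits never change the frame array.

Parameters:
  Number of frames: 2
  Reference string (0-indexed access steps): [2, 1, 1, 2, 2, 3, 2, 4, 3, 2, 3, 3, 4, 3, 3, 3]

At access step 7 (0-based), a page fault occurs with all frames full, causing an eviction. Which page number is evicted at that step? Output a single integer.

Step 0: ref 2 -> FAULT, frames=[2,-]
Step 1: ref 1 -> FAULT, frames=[2,1]
Step 2: ref 1 -> HIT, frames=[2,1]
Step 3: ref 2 -> HIT, frames=[2,1]
Step 4: ref 2 -> HIT, frames=[2,1]
Step 5: ref 3 -> FAULT, evict 1, frames=[2,3]
Step 6: ref 2 -> HIT, frames=[2,3]
Step 7: ref 4 -> FAULT, evict 3, frames=[2,4]
At step 7: evicted page 3

Answer: 3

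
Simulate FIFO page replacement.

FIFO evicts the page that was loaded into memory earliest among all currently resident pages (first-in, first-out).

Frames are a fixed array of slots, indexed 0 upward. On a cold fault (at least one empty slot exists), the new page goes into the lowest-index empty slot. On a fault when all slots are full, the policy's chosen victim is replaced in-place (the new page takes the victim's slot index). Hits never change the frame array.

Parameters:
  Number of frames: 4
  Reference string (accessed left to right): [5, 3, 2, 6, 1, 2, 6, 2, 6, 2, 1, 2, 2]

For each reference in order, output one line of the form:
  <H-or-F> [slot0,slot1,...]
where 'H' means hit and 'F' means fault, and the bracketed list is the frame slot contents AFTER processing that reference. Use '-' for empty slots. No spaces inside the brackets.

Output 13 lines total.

F [5,-,-,-]
F [5,3,-,-]
F [5,3,2,-]
F [5,3,2,6]
F [1,3,2,6]
H [1,3,2,6]
H [1,3,2,6]
H [1,3,2,6]
H [1,3,2,6]
H [1,3,2,6]
H [1,3,2,6]
H [1,3,2,6]
H [1,3,2,6]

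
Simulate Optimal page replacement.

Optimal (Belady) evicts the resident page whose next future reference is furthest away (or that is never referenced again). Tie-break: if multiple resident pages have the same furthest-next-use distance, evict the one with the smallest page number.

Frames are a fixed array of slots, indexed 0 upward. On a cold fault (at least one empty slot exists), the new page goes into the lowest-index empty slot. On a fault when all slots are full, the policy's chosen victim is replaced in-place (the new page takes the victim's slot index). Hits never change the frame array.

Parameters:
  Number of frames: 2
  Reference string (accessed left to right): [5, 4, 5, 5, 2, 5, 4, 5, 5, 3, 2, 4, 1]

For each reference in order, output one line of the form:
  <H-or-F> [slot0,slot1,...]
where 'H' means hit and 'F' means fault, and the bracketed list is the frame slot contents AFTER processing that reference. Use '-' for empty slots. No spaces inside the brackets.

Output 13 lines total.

F [5,-]
F [5,4]
H [5,4]
H [5,4]
F [5,2]
H [5,2]
F [5,4]
H [5,4]
H [5,4]
F [3,4]
F [2,4]
H [2,4]
F [1,4]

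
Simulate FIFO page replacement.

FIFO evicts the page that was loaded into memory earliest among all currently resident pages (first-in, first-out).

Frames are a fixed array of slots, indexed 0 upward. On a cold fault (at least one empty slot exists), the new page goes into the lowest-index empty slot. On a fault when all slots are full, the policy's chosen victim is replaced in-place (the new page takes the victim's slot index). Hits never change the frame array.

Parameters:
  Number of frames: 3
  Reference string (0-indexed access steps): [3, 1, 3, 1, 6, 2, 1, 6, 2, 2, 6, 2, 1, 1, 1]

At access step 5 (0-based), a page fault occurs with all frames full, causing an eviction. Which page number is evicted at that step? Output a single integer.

Answer: 3

Derivation:
Step 0: ref 3 -> FAULT, frames=[3,-,-]
Step 1: ref 1 -> FAULT, frames=[3,1,-]
Step 2: ref 3 -> HIT, frames=[3,1,-]
Step 3: ref 1 -> HIT, frames=[3,1,-]
Step 4: ref 6 -> FAULT, frames=[3,1,6]
Step 5: ref 2 -> FAULT, evict 3, frames=[2,1,6]
At step 5: evicted page 3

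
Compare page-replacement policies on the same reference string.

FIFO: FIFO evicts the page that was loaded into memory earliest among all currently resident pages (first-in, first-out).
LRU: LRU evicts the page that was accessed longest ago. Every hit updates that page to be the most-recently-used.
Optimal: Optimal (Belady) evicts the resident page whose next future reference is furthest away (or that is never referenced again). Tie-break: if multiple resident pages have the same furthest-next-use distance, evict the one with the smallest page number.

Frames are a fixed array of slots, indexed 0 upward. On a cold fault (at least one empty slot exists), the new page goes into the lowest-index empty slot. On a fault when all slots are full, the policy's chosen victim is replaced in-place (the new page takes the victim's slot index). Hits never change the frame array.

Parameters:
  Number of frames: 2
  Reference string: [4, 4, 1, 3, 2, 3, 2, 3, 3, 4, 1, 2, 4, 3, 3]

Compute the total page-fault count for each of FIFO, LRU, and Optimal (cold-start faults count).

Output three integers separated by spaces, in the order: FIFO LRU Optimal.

--- FIFO ---
  step 0: ref 4 -> FAULT, frames=[4,-] (faults so far: 1)
  step 1: ref 4 -> HIT, frames=[4,-] (faults so far: 1)
  step 2: ref 1 -> FAULT, frames=[4,1] (faults so far: 2)
  step 3: ref 3 -> FAULT, evict 4, frames=[3,1] (faults so far: 3)
  step 4: ref 2 -> FAULT, evict 1, frames=[3,2] (faults so far: 4)
  step 5: ref 3 -> HIT, frames=[3,2] (faults so far: 4)
  step 6: ref 2 -> HIT, frames=[3,2] (faults so far: 4)
  step 7: ref 3 -> HIT, frames=[3,2] (faults so far: 4)
  step 8: ref 3 -> HIT, frames=[3,2] (faults so far: 4)
  step 9: ref 4 -> FAULT, evict 3, frames=[4,2] (faults so far: 5)
  step 10: ref 1 -> FAULT, evict 2, frames=[4,1] (faults so far: 6)
  step 11: ref 2 -> FAULT, evict 4, frames=[2,1] (faults so far: 7)
  step 12: ref 4 -> FAULT, evict 1, frames=[2,4] (faults so far: 8)
  step 13: ref 3 -> FAULT, evict 2, frames=[3,4] (faults so far: 9)
  step 14: ref 3 -> HIT, frames=[3,4] (faults so far: 9)
  FIFO total faults: 9
--- LRU ---
  step 0: ref 4 -> FAULT, frames=[4,-] (faults so far: 1)
  step 1: ref 4 -> HIT, frames=[4,-] (faults so far: 1)
  step 2: ref 1 -> FAULT, frames=[4,1] (faults so far: 2)
  step 3: ref 3 -> FAULT, evict 4, frames=[3,1] (faults so far: 3)
  step 4: ref 2 -> FAULT, evict 1, frames=[3,2] (faults so far: 4)
  step 5: ref 3 -> HIT, frames=[3,2] (faults so far: 4)
  step 6: ref 2 -> HIT, frames=[3,2] (faults so far: 4)
  step 7: ref 3 -> HIT, frames=[3,2] (faults so far: 4)
  step 8: ref 3 -> HIT, frames=[3,2] (faults so far: 4)
  step 9: ref 4 -> FAULT, evict 2, frames=[3,4] (faults so far: 5)
  step 10: ref 1 -> FAULT, evict 3, frames=[1,4] (faults so far: 6)
  step 11: ref 2 -> FAULT, evict 4, frames=[1,2] (faults so far: 7)
  step 12: ref 4 -> FAULT, evict 1, frames=[4,2] (faults so far: 8)
  step 13: ref 3 -> FAULT, evict 2, frames=[4,3] (faults so far: 9)
  step 14: ref 3 -> HIT, frames=[4,3] (faults so far: 9)
  LRU total faults: 9
--- Optimal ---
  step 0: ref 4 -> FAULT, frames=[4,-] (faults so far: 1)
  step 1: ref 4 -> HIT, frames=[4,-] (faults so far: 1)
  step 2: ref 1 -> FAULT, frames=[4,1] (faults so far: 2)
  step 3: ref 3 -> FAULT, evict 1, frames=[4,3] (faults so far: 3)
  step 4: ref 2 -> FAULT, evict 4, frames=[2,3] (faults so far: 4)
  step 5: ref 3 -> HIT, frames=[2,3] (faults so far: 4)
  step 6: ref 2 -> HIT, frames=[2,3] (faults so far: 4)
  step 7: ref 3 -> HIT, frames=[2,3] (faults so far: 4)
  step 8: ref 3 -> HIT, frames=[2,3] (faults so far: 4)
  step 9: ref 4 -> FAULT, evict 3, frames=[2,4] (faults so far: 5)
  step 10: ref 1 -> FAULT, evict 4, frames=[2,1] (faults so far: 6)
  step 11: ref 2 -> HIT, frames=[2,1] (faults so far: 6)
  step 12: ref 4 -> FAULT, evict 1, frames=[2,4] (faults so far: 7)
  step 13: ref 3 -> FAULT, evict 2, frames=[3,4] (faults so far: 8)
  step 14: ref 3 -> HIT, frames=[3,4] (faults so far: 8)
  Optimal total faults: 8

Answer: 9 9 8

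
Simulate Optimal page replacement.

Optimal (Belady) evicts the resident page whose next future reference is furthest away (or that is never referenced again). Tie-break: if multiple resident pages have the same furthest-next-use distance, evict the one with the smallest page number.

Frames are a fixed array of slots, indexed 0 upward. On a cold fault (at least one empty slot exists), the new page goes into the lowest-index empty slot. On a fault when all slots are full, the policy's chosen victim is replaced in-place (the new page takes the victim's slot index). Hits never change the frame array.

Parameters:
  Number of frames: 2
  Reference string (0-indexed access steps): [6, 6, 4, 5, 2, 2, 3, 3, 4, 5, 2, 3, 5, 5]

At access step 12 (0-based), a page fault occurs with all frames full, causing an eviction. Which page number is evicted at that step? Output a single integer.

Step 0: ref 6 -> FAULT, frames=[6,-]
Step 1: ref 6 -> HIT, frames=[6,-]
Step 2: ref 4 -> FAULT, frames=[6,4]
Step 3: ref 5 -> FAULT, evict 6, frames=[5,4]
Step 4: ref 2 -> FAULT, evict 5, frames=[2,4]
Step 5: ref 2 -> HIT, frames=[2,4]
Step 6: ref 3 -> FAULT, evict 2, frames=[3,4]
Step 7: ref 3 -> HIT, frames=[3,4]
Step 8: ref 4 -> HIT, frames=[3,4]
Step 9: ref 5 -> FAULT, evict 4, frames=[3,5]
Step 10: ref 2 -> FAULT, evict 5, frames=[3,2]
Step 11: ref 3 -> HIT, frames=[3,2]
Step 12: ref 5 -> FAULT, evict 2, frames=[3,5]
At step 12: evicted page 2

Answer: 2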